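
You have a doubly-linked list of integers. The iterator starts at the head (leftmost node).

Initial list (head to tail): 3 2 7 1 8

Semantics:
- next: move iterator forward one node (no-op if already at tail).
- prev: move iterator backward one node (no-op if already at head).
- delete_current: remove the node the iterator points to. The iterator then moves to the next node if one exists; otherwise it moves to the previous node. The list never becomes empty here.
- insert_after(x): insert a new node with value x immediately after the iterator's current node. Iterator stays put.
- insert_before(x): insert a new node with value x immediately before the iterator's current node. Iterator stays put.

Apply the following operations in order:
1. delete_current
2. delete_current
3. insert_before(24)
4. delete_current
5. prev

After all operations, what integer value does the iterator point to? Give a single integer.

Answer: 24

Derivation:
After 1 (delete_current): list=[2, 7, 1, 8] cursor@2
After 2 (delete_current): list=[7, 1, 8] cursor@7
After 3 (insert_before(24)): list=[24, 7, 1, 8] cursor@7
After 4 (delete_current): list=[24, 1, 8] cursor@1
After 5 (prev): list=[24, 1, 8] cursor@24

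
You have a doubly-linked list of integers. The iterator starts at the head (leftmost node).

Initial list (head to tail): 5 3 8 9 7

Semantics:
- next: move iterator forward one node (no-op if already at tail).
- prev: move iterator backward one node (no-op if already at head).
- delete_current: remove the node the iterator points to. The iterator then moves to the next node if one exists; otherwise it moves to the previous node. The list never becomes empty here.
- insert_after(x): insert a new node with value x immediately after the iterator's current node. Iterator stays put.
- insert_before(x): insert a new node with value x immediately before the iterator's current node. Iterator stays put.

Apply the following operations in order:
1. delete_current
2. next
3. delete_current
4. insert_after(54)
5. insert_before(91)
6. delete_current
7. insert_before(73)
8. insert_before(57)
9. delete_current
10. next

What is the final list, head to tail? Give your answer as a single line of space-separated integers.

Answer: 3 91 73 57 7

Derivation:
After 1 (delete_current): list=[3, 8, 9, 7] cursor@3
After 2 (next): list=[3, 8, 9, 7] cursor@8
After 3 (delete_current): list=[3, 9, 7] cursor@9
After 4 (insert_after(54)): list=[3, 9, 54, 7] cursor@9
After 5 (insert_before(91)): list=[3, 91, 9, 54, 7] cursor@9
After 6 (delete_current): list=[3, 91, 54, 7] cursor@54
After 7 (insert_before(73)): list=[3, 91, 73, 54, 7] cursor@54
After 8 (insert_before(57)): list=[3, 91, 73, 57, 54, 7] cursor@54
After 9 (delete_current): list=[3, 91, 73, 57, 7] cursor@7
After 10 (next): list=[3, 91, 73, 57, 7] cursor@7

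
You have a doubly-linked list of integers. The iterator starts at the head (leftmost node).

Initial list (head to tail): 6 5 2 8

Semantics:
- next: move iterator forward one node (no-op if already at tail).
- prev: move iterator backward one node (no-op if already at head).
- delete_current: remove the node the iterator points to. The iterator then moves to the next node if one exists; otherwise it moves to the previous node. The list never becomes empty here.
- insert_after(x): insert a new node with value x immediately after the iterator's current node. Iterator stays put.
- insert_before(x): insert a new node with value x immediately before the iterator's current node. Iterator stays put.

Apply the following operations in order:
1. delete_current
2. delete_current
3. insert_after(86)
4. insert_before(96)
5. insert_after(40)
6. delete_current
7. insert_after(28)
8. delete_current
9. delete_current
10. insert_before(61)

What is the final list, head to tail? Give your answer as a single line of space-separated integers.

After 1 (delete_current): list=[5, 2, 8] cursor@5
After 2 (delete_current): list=[2, 8] cursor@2
After 3 (insert_after(86)): list=[2, 86, 8] cursor@2
After 4 (insert_before(96)): list=[96, 2, 86, 8] cursor@2
After 5 (insert_after(40)): list=[96, 2, 40, 86, 8] cursor@2
After 6 (delete_current): list=[96, 40, 86, 8] cursor@40
After 7 (insert_after(28)): list=[96, 40, 28, 86, 8] cursor@40
After 8 (delete_current): list=[96, 28, 86, 8] cursor@28
After 9 (delete_current): list=[96, 86, 8] cursor@86
After 10 (insert_before(61)): list=[96, 61, 86, 8] cursor@86

Answer: 96 61 86 8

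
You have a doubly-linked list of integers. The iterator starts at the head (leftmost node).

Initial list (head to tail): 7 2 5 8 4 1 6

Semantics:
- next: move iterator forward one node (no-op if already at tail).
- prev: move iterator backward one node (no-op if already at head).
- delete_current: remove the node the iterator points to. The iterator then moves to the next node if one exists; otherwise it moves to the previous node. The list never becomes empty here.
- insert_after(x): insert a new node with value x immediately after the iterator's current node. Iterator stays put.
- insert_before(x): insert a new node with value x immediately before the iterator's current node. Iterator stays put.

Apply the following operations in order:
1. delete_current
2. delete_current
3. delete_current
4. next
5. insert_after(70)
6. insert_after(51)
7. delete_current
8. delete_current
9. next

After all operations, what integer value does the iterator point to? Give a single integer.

After 1 (delete_current): list=[2, 5, 8, 4, 1, 6] cursor@2
After 2 (delete_current): list=[5, 8, 4, 1, 6] cursor@5
After 3 (delete_current): list=[8, 4, 1, 6] cursor@8
After 4 (next): list=[8, 4, 1, 6] cursor@4
After 5 (insert_after(70)): list=[8, 4, 70, 1, 6] cursor@4
After 6 (insert_after(51)): list=[8, 4, 51, 70, 1, 6] cursor@4
After 7 (delete_current): list=[8, 51, 70, 1, 6] cursor@51
After 8 (delete_current): list=[8, 70, 1, 6] cursor@70
After 9 (next): list=[8, 70, 1, 6] cursor@1

Answer: 1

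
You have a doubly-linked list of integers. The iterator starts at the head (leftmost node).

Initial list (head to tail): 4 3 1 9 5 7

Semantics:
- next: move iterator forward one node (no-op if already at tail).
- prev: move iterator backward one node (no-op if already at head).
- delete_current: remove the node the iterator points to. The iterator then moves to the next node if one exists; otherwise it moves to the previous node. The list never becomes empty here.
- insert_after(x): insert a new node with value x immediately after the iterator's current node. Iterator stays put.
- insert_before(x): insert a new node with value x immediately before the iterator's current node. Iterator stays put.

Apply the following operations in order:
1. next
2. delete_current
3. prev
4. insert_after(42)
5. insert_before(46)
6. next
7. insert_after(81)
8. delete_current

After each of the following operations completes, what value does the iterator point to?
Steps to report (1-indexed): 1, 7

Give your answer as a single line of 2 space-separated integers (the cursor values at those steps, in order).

Answer: 3 42

Derivation:
After 1 (next): list=[4, 3, 1, 9, 5, 7] cursor@3
After 2 (delete_current): list=[4, 1, 9, 5, 7] cursor@1
After 3 (prev): list=[4, 1, 9, 5, 7] cursor@4
After 4 (insert_after(42)): list=[4, 42, 1, 9, 5, 7] cursor@4
After 5 (insert_before(46)): list=[46, 4, 42, 1, 9, 5, 7] cursor@4
After 6 (next): list=[46, 4, 42, 1, 9, 5, 7] cursor@42
After 7 (insert_after(81)): list=[46, 4, 42, 81, 1, 9, 5, 7] cursor@42
After 8 (delete_current): list=[46, 4, 81, 1, 9, 5, 7] cursor@81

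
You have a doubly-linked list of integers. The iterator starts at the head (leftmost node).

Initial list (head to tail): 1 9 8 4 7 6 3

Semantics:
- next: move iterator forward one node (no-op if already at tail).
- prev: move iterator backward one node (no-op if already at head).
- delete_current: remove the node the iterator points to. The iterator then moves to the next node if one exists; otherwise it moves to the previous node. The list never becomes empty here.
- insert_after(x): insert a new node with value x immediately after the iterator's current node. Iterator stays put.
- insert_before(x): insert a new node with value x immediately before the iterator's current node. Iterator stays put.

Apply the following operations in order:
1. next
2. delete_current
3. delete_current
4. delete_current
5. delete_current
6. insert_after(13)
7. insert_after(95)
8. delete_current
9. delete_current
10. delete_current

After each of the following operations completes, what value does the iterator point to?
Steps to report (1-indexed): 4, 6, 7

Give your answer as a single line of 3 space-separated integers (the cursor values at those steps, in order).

Answer: 7 6 6

Derivation:
After 1 (next): list=[1, 9, 8, 4, 7, 6, 3] cursor@9
After 2 (delete_current): list=[1, 8, 4, 7, 6, 3] cursor@8
After 3 (delete_current): list=[1, 4, 7, 6, 3] cursor@4
After 4 (delete_current): list=[1, 7, 6, 3] cursor@7
After 5 (delete_current): list=[1, 6, 3] cursor@6
After 6 (insert_after(13)): list=[1, 6, 13, 3] cursor@6
After 7 (insert_after(95)): list=[1, 6, 95, 13, 3] cursor@6
After 8 (delete_current): list=[1, 95, 13, 3] cursor@95
After 9 (delete_current): list=[1, 13, 3] cursor@13
After 10 (delete_current): list=[1, 3] cursor@3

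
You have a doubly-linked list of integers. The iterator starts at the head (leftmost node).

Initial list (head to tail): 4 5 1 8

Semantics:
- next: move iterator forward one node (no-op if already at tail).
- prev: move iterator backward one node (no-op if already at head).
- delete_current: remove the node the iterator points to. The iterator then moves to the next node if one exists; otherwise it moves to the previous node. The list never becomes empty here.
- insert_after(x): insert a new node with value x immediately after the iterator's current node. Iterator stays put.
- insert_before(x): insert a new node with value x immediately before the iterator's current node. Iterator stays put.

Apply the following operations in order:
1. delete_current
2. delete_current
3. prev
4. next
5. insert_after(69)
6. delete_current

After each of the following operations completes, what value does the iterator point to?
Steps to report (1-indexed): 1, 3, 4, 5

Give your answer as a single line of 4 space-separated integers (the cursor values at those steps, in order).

After 1 (delete_current): list=[5, 1, 8] cursor@5
After 2 (delete_current): list=[1, 8] cursor@1
After 3 (prev): list=[1, 8] cursor@1
After 4 (next): list=[1, 8] cursor@8
After 5 (insert_after(69)): list=[1, 8, 69] cursor@8
After 6 (delete_current): list=[1, 69] cursor@69

Answer: 5 1 8 8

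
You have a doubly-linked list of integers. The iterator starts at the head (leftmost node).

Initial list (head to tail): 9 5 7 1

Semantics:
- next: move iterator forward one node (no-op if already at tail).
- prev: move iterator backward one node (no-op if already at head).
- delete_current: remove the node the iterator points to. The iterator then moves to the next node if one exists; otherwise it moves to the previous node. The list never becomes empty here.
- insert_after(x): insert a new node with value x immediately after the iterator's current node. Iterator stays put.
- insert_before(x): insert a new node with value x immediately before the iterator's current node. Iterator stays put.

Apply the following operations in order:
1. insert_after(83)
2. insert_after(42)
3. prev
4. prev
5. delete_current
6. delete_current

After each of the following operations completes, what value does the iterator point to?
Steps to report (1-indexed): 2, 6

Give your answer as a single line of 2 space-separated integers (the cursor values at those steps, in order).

Answer: 9 83

Derivation:
After 1 (insert_after(83)): list=[9, 83, 5, 7, 1] cursor@9
After 2 (insert_after(42)): list=[9, 42, 83, 5, 7, 1] cursor@9
After 3 (prev): list=[9, 42, 83, 5, 7, 1] cursor@9
After 4 (prev): list=[9, 42, 83, 5, 7, 1] cursor@9
After 5 (delete_current): list=[42, 83, 5, 7, 1] cursor@42
After 6 (delete_current): list=[83, 5, 7, 1] cursor@83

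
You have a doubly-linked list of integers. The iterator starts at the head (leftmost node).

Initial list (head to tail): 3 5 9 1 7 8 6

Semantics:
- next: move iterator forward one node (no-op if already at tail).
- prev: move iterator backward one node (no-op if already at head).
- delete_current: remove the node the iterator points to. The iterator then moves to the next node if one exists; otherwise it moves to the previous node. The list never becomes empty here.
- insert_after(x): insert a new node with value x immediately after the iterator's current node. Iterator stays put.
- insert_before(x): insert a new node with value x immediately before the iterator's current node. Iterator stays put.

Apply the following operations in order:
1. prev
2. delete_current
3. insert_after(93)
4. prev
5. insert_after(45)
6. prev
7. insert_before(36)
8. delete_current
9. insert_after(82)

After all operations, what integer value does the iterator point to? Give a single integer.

After 1 (prev): list=[3, 5, 9, 1, 7, 8, 6] cursor@3
After 2 (delete_current): list=[5, 9, 1, 7, 8, 6] cursor@5
After 3 (insert_after(93)): list=[5, 93, 9, 1, 7, 8, 6] cursor@5
After 4 (prev): list=[5, 93, 9, 1, 7, 8, 6] cursor@5
After 5 (insert_after(45)): list=[5, 45, 93, 9, 1, 7, 8, 6] cursor@5
After 6 (prev): list=[5, 45, 93, 9, 1, 7, 8, 6] cursor@5
After 7 (insert_before(36)): list=[36, 5, 45, 93, 9, 1, 7, 8, 6] cursor@5
After 8 (delete_current): list=[36, 45, 93, 9, 1, 7, 8, 6] cursor@45
After 9 (insert_after(82)): list=[36, 45, 82, 93, 9, 1, 7, 8, 6] cursor@45

Answer: 45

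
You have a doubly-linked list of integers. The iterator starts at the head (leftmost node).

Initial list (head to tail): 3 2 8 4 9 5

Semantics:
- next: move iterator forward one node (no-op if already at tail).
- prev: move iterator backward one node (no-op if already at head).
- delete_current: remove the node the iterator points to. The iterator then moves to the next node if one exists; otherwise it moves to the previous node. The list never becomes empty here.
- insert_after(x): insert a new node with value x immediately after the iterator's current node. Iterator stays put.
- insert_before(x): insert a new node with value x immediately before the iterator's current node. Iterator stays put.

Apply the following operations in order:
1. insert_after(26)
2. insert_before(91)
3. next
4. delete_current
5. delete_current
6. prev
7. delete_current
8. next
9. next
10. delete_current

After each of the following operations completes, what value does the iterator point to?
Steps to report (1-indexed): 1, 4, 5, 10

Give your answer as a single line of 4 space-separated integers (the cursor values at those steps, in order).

Answer: 3 2 8 5

Derivation:
After 1 (insert_after(26)): list=[3, 26, 2, 8, 4, 9, 5] cursor@3
After 2 (insert_before(91)): list=[91, 3, 26, 2, 8, 4, 9, 5] cursor@3
After 3 (next): list=[91, 3, 26, 2, 8, 4, 9, 5] cursor@26
After 4 (delete_current): list=[91, 3, 2, 8, 4, 9, 5] cursor@2
After 5 (delete_current): list=[91, 3, 8, 4, 9, 5] cursor@8
After 6 (prev): list=[91, 3, 8, 4, 9, 5] cursor@3
After 7 (delete_current): list=[91, 8, 4, 9, 5] cursor@8
After 8 (next): list=[91, 8, 4, 9, 5] cursor@4
After 9 (next): list=[91, 8, 4, 9, 5] cursor@9
After 10 (delete_current): list=[91, 8, 4, 5] cursor@5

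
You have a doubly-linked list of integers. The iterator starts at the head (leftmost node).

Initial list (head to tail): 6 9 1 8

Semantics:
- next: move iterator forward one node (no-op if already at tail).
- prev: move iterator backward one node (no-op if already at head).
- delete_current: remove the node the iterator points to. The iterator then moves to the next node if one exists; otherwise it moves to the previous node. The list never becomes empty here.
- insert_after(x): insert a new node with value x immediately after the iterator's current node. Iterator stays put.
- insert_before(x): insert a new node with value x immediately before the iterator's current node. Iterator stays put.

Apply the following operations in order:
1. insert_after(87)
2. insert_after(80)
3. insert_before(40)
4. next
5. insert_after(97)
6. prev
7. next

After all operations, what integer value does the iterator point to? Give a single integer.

After 1 (insert_after(87)): list=[6, 87, 9, 1, 8] cursor@6
After 2 (insert_after(80)): list=[6, 80, 87, 9, 1, 8] cursor@6
After 3 (insert_before(40)): list=[40, 6, 80, 87, 9, 1, 8] cursor@6
After 4 (next): list=[40, 6, 80, 87, 9, 1, 8] cursor@80
After 5 (insert_after(97)): list=[40, 6, 80, 97, 87, 9, 1, 8] cursor@80
After 6 (prev): list=[40, 6, 80, 97, 87, 9, 1, 8] cursor@6
After 7 (next): list=[40, 6, 80, 97, 87, 9, 1, 8] cursor@80

Answer: 80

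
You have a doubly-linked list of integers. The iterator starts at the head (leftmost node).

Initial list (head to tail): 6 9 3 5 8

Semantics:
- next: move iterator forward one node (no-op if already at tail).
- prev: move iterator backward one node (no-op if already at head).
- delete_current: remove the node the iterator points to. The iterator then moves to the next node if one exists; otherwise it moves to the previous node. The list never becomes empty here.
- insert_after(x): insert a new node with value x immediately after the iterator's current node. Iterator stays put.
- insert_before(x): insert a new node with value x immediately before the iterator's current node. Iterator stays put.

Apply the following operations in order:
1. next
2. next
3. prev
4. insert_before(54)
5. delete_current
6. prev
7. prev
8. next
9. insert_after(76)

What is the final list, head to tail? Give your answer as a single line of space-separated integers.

Answer: 6 54 76 3 5 8

Derivation:
After 1 (next): list=[6, 9, 3, 5, 8] cursor@9
After 2 (next): list=[6, 9, 3, 5, 8] cursor@3
After 3 (prev): list=[6, 9, 3, 5, 8] cursor@9
After 4 (insert_before(54)): list=[6, 54, 9, 3, 5, 8] cursor@9
After 5 (delete_current): list=[6, 54, 3, 5, 8] cursor@3
After 6 (prev): list=[6, 54, 3, 5, 8] cursor@54
After 7 (prev): list=[6, 54, 3, 5, 8] cursor@6
After 8 (next): list=[6, 54, 3, 5, 8] cursor@54
After 9 (insert_after(76)): list=[6, 54, 76, 3, 5, 8] cursor@54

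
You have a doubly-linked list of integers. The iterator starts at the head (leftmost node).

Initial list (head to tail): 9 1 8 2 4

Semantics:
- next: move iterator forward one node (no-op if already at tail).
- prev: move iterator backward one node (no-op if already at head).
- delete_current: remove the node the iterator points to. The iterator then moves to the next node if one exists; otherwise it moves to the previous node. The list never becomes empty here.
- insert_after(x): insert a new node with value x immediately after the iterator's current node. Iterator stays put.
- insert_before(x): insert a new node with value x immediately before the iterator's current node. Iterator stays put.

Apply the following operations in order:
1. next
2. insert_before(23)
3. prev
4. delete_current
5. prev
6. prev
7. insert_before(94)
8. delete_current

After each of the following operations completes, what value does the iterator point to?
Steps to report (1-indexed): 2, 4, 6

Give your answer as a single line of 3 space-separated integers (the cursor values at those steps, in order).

After 1 (next): list=[9, 1, 8, 2, 4] cursor@1
After 2 (insert_before(23)): list=[9, 23, 1, 8, 2, 4] cursor@1
After 3 (prev): list=[9, 23, 1, 8, 2, 4] cursor@23
After 4 (delete_current): list=[9, 1, 8, 2, 4] cursor@1
After 5 (prev): list=[9, 1, 8, 2, 4] cursor@9
After 6 (prev): list=[9, 1, 8, 2, 4] cursor@9
After 7 (insert_before(94)): list=[94, 9, 1, 8, 2, 4] cursor@9
After 8 (delete_current): list=[94, 1, 8, 2, 4] cursor@1

Answer: 1 1 9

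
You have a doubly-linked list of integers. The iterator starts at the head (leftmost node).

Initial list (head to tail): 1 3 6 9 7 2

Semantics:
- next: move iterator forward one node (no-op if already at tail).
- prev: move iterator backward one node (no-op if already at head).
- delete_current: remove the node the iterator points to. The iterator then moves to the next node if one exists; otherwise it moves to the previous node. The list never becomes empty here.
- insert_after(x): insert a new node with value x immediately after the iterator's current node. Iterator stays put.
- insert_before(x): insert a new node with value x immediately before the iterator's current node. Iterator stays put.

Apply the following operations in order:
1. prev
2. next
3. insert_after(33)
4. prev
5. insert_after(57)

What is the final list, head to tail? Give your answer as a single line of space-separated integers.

After 1 (prev): list=[1, 3, 6, 9, 7, 2] cursor@1
After 2 (next): list=[1, 3, 6, 9, 7, 2] cursor@3
After 3 (insert_after(33)): list=[1, 3, 33, 6, 9, 7, 2] cursor@3
After 4 (prev): list=[1, 3, 33, 6, 9, 7, 2] cursor@1
After 5 (insert_after(57)): list=[1, 57, 3, 33, 6, 9, 7, 2] cursor@1

Answer: 1 57 3 33 6 9 7 2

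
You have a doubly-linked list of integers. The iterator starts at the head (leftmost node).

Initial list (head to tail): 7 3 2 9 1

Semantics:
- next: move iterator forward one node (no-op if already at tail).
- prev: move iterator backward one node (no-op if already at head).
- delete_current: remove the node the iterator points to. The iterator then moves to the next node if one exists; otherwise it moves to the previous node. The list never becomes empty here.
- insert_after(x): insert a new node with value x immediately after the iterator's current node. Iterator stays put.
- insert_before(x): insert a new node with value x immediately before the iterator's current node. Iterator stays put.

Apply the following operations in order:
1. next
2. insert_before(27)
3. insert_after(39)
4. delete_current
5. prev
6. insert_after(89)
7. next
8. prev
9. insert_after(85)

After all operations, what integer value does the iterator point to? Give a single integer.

After 1 (next): list=[7, 3, 2, 9, 1] cursor@3
After 2 (insert_before(27)): list=[7, 27, 3, 2, 9, 1] cursor@3
After 3 (insert_after(39)): list=[7, 27, 3, 39, 2, 9, 1] cursor@3
After 4 (delete_current): list=[7, 27, 39, 2, 9, 1] cursor@39
After 5 (prev): list=[7, 27, 39, 2, 9, 1] cursor@27
After 6 (insert_after(89)): list=[7, 27, 89, 39, 2, 9, 1] cursor@27
After 7 (next): list=[7, 27, 89, 39, 2, 9, 1] cursor@89
After 8 (prev): list=[7, 27, 89, 39, 2, 9, 1] cursor@27
After 9 (insert_after(85)): list=[7, 27, 85, 89, 39, 2, 9, 1] cursor@27

Answer: 27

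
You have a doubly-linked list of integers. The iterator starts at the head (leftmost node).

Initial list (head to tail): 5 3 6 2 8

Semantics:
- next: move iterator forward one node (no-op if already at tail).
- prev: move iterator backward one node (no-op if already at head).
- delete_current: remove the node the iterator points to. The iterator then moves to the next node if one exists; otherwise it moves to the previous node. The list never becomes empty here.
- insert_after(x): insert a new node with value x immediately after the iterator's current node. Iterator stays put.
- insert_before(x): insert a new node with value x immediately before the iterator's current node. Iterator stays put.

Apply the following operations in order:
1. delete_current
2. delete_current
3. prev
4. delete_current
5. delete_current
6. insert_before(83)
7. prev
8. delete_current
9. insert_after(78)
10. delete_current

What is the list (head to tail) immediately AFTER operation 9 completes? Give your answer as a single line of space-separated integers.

After 1 (delete_current): list=[3, 6, 2, 8] cursor@3
After 2 (delete_current): list=[6, 2, 8] cursor@6
After 3 (prev): list=[6, 2, 8] cursor@6
After 4 (delete_current): list=[2, 8] cursor@2
After 5 (delete_current): list=[8] cursor@8
After 6 (insert_before(83)): list=[83, 8] cursor@8
After 7 (prev): list=[83, 8] cursor@83
After 8 (delete_current): list=[8] cursor@8
After 9 (insert_after(78)): list=[8, 78] cursor@8

Answer: 8 78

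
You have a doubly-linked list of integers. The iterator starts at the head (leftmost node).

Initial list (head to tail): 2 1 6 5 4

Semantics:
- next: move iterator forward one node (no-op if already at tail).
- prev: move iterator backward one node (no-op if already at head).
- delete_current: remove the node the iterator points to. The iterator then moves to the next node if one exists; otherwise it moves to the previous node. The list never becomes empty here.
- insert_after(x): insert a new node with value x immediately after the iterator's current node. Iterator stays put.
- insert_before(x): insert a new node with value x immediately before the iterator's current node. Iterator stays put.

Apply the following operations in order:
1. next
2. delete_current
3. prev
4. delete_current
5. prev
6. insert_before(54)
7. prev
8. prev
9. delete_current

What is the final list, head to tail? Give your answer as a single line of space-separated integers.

Answer: 6 5 4

Derivation:
After 1 (next): list=[2, 1, 6, 5, 4] cursor@1
After 2 (delete_current): list=[2, 6, 5, 4] cursor@6
After 3 (prev): list=[2, 6, 5, 4] cursor@2
After 4 (delete_current): list=[6, 5, 4] cursor@6
After 5 (prev): list=[6, 5, 4] cursor@6
After 6 (insert_before(54)): list=[54, 6, 5, 4] cursor@6
After 7 (prev): list=[54, 6, 5, 4] cursor@54
After 8 (prev): list=[54, 6, 5, 4] cursor@54
After 9 (delete_current): list=[6, 5, 4] cursor@6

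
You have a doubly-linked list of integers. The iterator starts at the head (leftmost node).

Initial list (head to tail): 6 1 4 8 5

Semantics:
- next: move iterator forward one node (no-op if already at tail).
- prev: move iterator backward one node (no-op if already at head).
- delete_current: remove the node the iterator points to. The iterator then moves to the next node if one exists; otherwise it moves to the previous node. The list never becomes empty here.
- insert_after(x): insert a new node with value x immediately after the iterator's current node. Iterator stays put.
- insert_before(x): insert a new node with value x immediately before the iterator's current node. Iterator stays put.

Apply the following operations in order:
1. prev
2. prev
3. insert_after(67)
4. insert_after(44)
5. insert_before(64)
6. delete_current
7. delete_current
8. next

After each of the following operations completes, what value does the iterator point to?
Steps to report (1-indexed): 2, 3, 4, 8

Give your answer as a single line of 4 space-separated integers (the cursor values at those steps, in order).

After 1 (prev): list=[6, 1, 4, 8, 5] cursor@6
After 2 (prev): list=[6, 1, 4, 8, 5] cursor@6
After 3 (insert_after(67)): list=[6, 67, 1, 4, 8, 5] cursor@6
After 4 (insert_after(44)): list=[6, 44, 67, 1, 4, 8, 5] cursor@6
After 5 (insert_before(64)): list=[64, 6, 44, 67, 1, 4, 8, 5] cursor@6
After 6 (delete_current): list=[64, 44, 67, 1, 4, 8, 5] cursor@44
After 7 (delete_current): list=[64, 67, 1, 4, 8, 5] cursor@67
After 8 (next): list=[64, 67, 1, 4, 8, 5] cursor@1

Answer: 6 6 6 1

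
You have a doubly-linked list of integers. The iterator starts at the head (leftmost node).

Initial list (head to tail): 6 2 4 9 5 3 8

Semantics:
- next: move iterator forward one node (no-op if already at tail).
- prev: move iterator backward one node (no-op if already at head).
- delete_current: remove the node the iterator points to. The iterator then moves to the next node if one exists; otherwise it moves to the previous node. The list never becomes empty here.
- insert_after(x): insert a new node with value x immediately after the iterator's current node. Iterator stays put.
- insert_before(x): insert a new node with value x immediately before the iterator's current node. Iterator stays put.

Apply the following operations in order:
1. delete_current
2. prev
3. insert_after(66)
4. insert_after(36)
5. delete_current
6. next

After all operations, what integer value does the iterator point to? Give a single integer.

Answer: 66

Derivation:
After 1 (delete_current): list=[2, 4, 9, 5, 3, 8] cursor@2
After 2 (prev): list=[2, 4, 9, 5, 3, 8] cursor@2
After 3 (insert_after(66)): list=[2, 66, 4, 9, 5, 3, 8] cursor@2
After 4 (insert_after(36)): list=[2, 36, 66, 4, 9, 5, 3, 8] cursor@2
After 5 (delete_current): list=[36, 66, 4, 9, 5, 3, 8] cursor@36
After 6 (next): list=[36, 66, 4, 9, 5, 3, 8] cursor@66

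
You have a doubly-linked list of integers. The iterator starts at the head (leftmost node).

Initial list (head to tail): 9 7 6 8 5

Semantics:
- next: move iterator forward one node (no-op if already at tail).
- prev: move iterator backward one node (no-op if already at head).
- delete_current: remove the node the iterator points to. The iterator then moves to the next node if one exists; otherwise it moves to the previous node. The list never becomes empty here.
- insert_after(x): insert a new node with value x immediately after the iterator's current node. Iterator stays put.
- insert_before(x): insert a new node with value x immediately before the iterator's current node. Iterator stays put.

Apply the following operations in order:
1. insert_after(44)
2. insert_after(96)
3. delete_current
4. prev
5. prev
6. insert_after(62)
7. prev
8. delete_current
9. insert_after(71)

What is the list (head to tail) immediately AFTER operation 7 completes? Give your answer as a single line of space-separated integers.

Answer: 96 62 44 7 6 8 5

Derivation:
After 1 (insert_after(44)): list=[9, 44, 7, 6, 8, 5] cursor@9
After 2 (insert_after(96)): list=[9, 96, 44, 7, 6, 8, 5] cursor@9
After 3 (delete_current): list=[96, 44, 7, 6, 8, 5] cursor@96
After 4 (prev): list=[96, 44, 7, 6, 8, 5] cursor@96
After 5 (prev): list=[96, 44, 7, 6, 8, 5] cursor@96
After 6 (insert_after(62)): list=[96, 62, 44, 7, 6, 8, 5] cursor@96
After 7 (prev): list=[96, 62, 44, 7, 6, 8, 5] cursor@96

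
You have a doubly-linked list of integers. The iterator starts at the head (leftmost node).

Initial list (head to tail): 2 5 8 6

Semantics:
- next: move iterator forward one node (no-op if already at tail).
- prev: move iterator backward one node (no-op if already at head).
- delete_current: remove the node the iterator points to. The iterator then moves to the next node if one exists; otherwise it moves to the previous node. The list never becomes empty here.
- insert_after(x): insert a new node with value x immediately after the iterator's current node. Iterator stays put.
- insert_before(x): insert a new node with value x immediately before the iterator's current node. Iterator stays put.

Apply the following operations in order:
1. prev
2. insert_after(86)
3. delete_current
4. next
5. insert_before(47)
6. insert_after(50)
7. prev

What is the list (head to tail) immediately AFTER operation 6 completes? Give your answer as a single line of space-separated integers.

After 1 (prev): list=[2, 5, 8, 6] cursor@2
After 2 (insert_after(86)): list=[2, 86, 5, 8, 6] cursor@2
After 3 (delete_current): list=[86, 5, 8, 6] cursor@86
After 4 (next): list=[86, 5, 8, 6] cursor@5
After 5 (insert_before(47)): list=[86, 47, 5, 8, 6] cursor@5
After 6 (insert_after(50)): list=[86, 47, 5, 50, 8, 6] cursor@5

Answer: 86 47 5 50 8 6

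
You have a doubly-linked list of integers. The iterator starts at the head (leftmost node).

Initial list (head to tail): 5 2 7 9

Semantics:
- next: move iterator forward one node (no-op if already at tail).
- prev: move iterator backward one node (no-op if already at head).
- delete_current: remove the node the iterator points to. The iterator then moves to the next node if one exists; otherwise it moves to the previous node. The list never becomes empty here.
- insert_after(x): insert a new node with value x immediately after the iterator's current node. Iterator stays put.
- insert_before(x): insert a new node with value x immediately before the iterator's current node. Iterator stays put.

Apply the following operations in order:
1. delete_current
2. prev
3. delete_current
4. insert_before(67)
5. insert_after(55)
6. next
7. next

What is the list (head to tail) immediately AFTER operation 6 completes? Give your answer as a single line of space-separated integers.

After 1 (delete_current): list=[2, 7, 9] cursor@2
After 2 (prev): list=[2, 7, 9] cursor@2
After 3 (delete_current): list=[7, 9] cursor@7
After 4 (insert_before(67)): list=[67, 7, 9] cursor@7
After 5 (insert_after(55)): list=[67, 7, 55, 9] cursor@7
After 6 (next): list=[67, 7, 55, 9] cursor@55

Answer: 67 7 55 9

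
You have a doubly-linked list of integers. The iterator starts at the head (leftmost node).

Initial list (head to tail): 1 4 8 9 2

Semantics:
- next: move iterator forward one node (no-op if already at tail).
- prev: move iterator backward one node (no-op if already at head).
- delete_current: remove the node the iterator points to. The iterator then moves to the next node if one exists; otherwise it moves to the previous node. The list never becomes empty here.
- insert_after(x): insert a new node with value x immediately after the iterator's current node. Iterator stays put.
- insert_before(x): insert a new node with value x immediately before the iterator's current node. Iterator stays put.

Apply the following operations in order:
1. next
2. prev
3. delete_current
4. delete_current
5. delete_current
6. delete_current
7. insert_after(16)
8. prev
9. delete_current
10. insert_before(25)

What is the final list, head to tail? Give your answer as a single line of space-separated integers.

Answer: 25 16

Derivation:
After 1 (next): list=[1, 4, 8, 9, 2] cursor@4
After 2 (prev): list=[1, 4, 8, 9, 2] cursor@1
After 3 (delete_current): list=[4, 8, 9, 2] cursor@4
After 4 (delete_current): list=[8, 9, 2] cursor@8
After 5 (delete_current): list=[9, 2] cursor@9
After 6 (delete_current): list=[2] cursor@2
After 7 (insert_after(16)): list=[2, 16] cursor@2
After 8 (prev): list=[2, 16] cursor@2
After 9 (delete_current): list=[16] cursor@16
After 10 (insert_before(25)): list=[25, 16] cursor@16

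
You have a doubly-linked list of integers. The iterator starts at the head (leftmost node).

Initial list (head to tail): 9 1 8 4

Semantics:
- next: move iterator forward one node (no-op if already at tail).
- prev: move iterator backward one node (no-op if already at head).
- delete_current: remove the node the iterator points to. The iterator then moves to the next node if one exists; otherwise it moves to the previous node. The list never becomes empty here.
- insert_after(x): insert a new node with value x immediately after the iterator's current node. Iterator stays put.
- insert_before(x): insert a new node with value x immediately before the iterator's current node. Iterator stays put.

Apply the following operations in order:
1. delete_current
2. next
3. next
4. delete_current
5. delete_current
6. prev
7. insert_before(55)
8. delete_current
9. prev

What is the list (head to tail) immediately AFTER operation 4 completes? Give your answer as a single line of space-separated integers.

After 1 (delete_current): list=[1, 8, 4] cursor@1
After 2 (next): list=[1, 8, 4] cursor@8
After 3 (next): list=[1, 8, 4] cursor@4
After 4 (delete_current): list=[1, 8] cursor@8

Answer: 1 8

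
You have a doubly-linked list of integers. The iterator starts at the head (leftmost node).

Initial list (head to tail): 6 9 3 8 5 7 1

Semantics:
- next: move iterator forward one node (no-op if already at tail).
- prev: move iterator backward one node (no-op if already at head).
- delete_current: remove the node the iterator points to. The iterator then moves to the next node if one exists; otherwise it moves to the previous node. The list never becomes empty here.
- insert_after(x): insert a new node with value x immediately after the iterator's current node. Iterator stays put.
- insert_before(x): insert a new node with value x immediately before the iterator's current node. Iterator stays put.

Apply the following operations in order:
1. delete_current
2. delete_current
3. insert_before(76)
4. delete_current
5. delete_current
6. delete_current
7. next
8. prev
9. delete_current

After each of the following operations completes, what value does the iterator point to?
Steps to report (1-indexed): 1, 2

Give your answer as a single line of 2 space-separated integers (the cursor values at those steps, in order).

After 1 (delete_current): list=[9, 3, 8, 5, 7, 1] cursor@9
After 2 (delete_current): list=[3, 8, 5, 7, 1] cursor@3
After 3 (insert_before(76)): list=[76, 3, 8, 5, 7, 1] cursor@3
After 4 (delete_current): list=[76, 8, 5, 7, 1] cursor@8
After 5 (delete_current): list=[76, 5, 7, 1] cursor@5
After 6 (delete_current): list=[76, 7, 1] cursor@7
After 7 (next): list=[76, 7, 1] cursor@1
After 8 (prev): list=[76, 7, 1] cursor@7
After 9 (delete_current): list=[76, 1] cursor@1

Answer: 9 3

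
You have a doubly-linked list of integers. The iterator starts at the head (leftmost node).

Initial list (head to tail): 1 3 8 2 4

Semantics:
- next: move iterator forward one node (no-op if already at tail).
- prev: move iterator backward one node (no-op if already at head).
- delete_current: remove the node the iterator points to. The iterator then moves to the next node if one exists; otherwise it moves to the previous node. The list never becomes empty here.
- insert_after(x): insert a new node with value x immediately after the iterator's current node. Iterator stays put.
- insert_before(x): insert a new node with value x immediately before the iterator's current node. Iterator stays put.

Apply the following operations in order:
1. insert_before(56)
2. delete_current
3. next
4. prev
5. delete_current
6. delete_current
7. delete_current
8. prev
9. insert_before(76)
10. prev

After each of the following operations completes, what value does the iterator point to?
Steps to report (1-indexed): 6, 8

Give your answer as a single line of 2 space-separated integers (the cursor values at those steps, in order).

Answer: 2 56

Derivation:
After 1 (insert_before(56)): list=[56, 1, 3, 8, 2, 4] cursor@1
After 2 (delete_current): list=[56, 3, 8, 2, 4] cursor@3
After 3 (next): list=[56, 3, 8, 2, 4] cursor@8
After 4 (prev): list=[56, 3, 8, 2, 4] cursor@3
After 5 (delete_current): list=[56, 8, 2, 4] cursor@8
After 6 (delete_current): list=[56, 2, 4] cursor@2
After 7 (delete_current): list=[56, 4] cursor@4
After 8 (prev): list=[56, 4] cursor@56
After 9 (insert_before(76)): list=[76, 56, 4] cursor@56
After 10 (prev): list=[76, 56, 4] cursor@76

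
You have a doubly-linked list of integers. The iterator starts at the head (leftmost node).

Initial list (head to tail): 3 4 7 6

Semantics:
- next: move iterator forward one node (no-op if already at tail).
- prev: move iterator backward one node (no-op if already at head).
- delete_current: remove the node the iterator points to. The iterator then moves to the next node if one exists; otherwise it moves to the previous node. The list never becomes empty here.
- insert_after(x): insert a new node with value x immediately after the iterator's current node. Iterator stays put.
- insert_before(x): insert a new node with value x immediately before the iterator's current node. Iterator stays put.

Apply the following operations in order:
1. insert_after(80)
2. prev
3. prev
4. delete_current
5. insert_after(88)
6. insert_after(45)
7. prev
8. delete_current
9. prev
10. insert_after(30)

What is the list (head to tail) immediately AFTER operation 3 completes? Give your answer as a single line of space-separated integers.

Answer: 3 80 4 7 6

Derivation:
After 1 (insert_after(80)): list=[3, 80, 4, 7, 6] cursor@3
After 2 (prev): list=[3, 80, 4, 7, 6] cursor@3
After 3 (prev): list=[3, 80, 4, 7, 6] cursor@3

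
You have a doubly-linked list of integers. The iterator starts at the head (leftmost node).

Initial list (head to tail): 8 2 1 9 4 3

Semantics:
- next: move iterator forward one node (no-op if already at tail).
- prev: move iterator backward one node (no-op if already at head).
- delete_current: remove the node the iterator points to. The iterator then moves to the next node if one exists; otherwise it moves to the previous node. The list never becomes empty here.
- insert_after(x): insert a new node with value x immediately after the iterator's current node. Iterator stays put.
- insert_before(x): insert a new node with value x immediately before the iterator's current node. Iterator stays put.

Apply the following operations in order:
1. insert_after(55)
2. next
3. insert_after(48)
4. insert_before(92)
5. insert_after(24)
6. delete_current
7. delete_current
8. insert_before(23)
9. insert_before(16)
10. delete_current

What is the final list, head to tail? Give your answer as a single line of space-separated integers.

After 1 (insert_after(55)): list=[8, 55, 2, 1, 9, 4, 3] cursor@8
After 2 (next): list=[8, 55, 2, 1, 9, 4, 3] cursor@55
After 3 (insert_after(48)): list=[8, 55, 48, 2, 1, 9, 4, 3] cursor@55
After 4 (insert_before(92)): list=[8, 92, 55, 48, 2, 1, 9, 4, 3] cursor@55
After 5 (insert_after(24)): list=[8, 92, 55, 24, 48, 2, 1, 9, 4, 3] cursor@55
After 6 (delete_current): list=[8, 92, 24, 48, 2, 1, 9, 4, 3] cursor@24
After 7 (delete_current): list=[8, 92, 48, 2, 1, 9, 4, 3] cursor@48
After 8 (insert_before(23)): list=[8, 92, 23, 48, 2, 1, 9, 4, 3] cursor@48
After 9 (insert_before(16)): list=[8, 92, 23, 16, 48, 2, 1, 9, 4, 3] cursor@48
After 10 (delete_current): list=[8, 92, 23, 16, 2, 1, 9, 4, 3] cursor@2

Answer: 8 92 23 16 2 1 9 4 3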